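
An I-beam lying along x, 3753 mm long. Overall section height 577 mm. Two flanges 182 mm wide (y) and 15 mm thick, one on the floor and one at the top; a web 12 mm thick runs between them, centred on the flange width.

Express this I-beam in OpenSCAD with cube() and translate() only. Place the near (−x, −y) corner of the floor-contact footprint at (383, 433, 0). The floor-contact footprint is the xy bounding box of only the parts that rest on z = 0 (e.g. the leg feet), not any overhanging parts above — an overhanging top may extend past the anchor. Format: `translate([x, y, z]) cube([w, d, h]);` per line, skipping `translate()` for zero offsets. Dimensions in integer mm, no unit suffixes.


translate([383, 433, 0]) cube([3753, 182, 15]);
translate([383, 518, 15]) cube([3753, 12, 547]);
translate([383, 433, 562]) cube([3753, 182, 15]);


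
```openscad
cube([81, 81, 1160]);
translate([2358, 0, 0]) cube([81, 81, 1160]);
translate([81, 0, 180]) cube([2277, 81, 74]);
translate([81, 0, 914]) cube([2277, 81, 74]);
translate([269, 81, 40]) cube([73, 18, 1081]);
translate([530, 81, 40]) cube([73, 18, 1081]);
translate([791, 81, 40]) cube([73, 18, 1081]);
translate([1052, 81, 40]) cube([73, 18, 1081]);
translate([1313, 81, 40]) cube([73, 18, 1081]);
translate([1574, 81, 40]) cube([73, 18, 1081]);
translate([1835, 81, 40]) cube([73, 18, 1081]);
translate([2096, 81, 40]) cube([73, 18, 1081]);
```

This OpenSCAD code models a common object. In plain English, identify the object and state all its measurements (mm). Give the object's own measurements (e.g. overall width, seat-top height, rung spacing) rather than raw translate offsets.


A fence section. Two 81×81 mm posts, 1160 mm tall, stand on the floor with a clear span of 2277 mm between their inner faces. Two horizontal rails of 81×74 mm section span the gap between the posts with their undersides at z = 180 mm and z = 914 mm, flush with the posts' −y face. 8 pickets, each 73 mm wide, 18 mm thick and 1081 mm tall, are fixed to the +y face of the rails with their bottoms at z = 40 mm, spaced across the span with a 188 mm gap after the −x post and between neighbouring pickets, with 189 mm left before the +x post.


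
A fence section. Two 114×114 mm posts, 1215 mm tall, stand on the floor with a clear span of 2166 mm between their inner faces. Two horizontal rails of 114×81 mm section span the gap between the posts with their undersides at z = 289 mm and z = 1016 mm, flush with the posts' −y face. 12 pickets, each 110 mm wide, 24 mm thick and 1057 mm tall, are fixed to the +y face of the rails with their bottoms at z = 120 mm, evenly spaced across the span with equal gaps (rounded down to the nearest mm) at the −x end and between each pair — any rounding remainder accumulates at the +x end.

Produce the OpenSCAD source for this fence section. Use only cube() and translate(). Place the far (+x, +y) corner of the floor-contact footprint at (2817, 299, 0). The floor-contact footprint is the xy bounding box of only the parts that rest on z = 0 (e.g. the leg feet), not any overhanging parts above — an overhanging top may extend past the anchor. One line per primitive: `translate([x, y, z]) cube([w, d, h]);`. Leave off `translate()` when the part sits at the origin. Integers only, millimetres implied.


translate([423, 185, 0]) cube([114, 114, 1215]);
translate([2703, 185, 0]) cube([114, 114, 1215]);
translate([537, 185, 289]) cube([2166, 114, 81]);
translate([537, 185, 1016]) cube([2166, 114, 81]);
translate([602, 299, 120]) cube([110, 24, 1057]);
translate([777, 299, 120]) cube([110, 24, 1057]);
translate([952, 299, 120]) cube([110, 24, 1057]);
translate([1127, 299, 120]) cube([110, 24, 1057]);
translate([1302, 299, 120]) cube([110, 24, 1057]);
translate([1477, 299, 120]) cube([110, 24, 1057]);
translate([1652, 299, 120]) cube([110, 24, 1057]);
translate([1827, 299, 120]) cube([110, 24, 1057]);
translate([2002, 299, 120]) cube([110, 24, 1057]);
translate([2177, 299, 120]) cube([110, 24, 1057]);
translate([2352, 299, 120]) cube([110, 24, 1057]);
translate([2527, 299, 120]) cube([110, 24, 1057]);


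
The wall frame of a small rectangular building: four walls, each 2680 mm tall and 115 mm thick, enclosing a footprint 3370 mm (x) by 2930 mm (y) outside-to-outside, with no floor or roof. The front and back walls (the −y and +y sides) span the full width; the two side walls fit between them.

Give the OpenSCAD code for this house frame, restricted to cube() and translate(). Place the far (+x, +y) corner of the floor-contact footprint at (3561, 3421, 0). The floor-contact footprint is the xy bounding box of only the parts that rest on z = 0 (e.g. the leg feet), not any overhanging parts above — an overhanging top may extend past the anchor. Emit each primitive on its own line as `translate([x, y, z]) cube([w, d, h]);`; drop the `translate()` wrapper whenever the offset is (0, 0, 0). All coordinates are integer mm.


translate([191, 491, 0]) cube([3370, 115, 2680]);
translate([191, 3306, 0]) cube([3370, 115, 2680]);
translate([191, 606, 0]) cube([115, 2700, 2680]);
translate([3446, 606, 0]) cube([115, 2700, 2680]);


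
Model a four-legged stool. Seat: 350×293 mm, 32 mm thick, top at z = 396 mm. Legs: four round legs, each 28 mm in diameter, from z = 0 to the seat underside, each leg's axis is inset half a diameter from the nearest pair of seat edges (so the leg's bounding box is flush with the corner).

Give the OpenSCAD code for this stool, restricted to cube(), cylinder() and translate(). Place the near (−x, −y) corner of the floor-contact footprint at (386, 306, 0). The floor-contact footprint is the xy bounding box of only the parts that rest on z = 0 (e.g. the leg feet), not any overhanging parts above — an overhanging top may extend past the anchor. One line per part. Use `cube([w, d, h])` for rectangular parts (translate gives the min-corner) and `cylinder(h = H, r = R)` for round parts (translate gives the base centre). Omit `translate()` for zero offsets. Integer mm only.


translate([386, 306, 364]) cube([350, 293, 32]);
translate([400, 320, 0]) cylinder(h = 364, r = 14);
translate([722, 320, 0]) cylinder(h = 364, r = 14);
translate([400, 585, 0]) cylinder(h = 364, r = 14);
translate([722, 585, 0]) cylinder(h = 364, r = 14);


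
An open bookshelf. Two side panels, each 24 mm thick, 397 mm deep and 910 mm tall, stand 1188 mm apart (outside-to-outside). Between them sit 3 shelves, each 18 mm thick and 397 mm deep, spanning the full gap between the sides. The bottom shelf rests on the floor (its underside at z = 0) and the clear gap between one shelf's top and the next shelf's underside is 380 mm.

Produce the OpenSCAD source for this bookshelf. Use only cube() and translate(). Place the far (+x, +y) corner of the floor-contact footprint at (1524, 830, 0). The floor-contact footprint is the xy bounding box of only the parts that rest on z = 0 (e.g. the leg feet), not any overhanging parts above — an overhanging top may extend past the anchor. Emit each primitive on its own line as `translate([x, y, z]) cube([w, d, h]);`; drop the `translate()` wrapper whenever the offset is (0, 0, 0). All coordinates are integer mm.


translate([336, 433, 0]) cube([24, 397, 910]);
translate([1500, 433, 0]) cube([24, 397, 910]);
translate([360, 433, 0]) cube([1140, 397, 18]);
translate([360, 433, 398]) cube([1140, 397, 18]);
translate([360, 433, 796]) cube([1140, 397, 18]);


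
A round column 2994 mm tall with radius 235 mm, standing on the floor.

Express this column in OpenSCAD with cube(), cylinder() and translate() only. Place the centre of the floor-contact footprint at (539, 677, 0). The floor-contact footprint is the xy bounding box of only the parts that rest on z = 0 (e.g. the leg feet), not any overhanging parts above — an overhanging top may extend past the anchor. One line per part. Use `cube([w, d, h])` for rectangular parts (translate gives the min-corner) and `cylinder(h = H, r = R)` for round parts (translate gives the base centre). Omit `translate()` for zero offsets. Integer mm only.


translate([539, 677, 0]) cylinder(h = 2994, r = 235);


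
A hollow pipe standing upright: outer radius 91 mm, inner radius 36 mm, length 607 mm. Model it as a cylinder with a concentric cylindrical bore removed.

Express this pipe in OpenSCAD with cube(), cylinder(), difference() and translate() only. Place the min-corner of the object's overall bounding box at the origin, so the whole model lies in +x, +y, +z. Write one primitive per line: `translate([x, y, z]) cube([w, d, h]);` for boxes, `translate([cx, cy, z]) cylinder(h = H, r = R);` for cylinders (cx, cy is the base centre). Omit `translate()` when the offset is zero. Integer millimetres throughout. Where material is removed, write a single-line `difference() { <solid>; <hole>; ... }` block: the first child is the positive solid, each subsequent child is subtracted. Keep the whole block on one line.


difference() { translate([91, 91, 0]) cylinder(h = 607, r = 91); translate([91, 91, 0]) cylinder(h = 607, r = 36); }


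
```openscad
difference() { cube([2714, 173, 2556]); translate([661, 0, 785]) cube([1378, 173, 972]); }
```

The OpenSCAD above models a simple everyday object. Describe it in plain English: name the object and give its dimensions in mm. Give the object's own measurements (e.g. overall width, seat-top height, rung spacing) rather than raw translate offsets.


A wall 2714 mm long (x), 173 mm thick (y), 2556 mm tall, with a rectangular window opening cut through it. The opening is 1378 mm wide and 972 mm tall; its sill is at z = 785 mm and its near (−x) edge is 661 mm from the wall's −x end. The opening passes through the full wall thickness.


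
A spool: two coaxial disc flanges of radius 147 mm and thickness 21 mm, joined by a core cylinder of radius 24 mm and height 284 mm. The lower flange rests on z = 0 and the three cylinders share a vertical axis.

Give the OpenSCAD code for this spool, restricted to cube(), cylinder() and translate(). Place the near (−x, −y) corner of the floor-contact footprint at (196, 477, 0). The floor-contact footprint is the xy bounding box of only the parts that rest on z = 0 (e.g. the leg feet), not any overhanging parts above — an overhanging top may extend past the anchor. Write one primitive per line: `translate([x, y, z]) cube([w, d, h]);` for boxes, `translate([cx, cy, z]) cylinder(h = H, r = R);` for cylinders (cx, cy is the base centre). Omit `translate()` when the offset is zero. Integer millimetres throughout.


translate([343, 624, 0]) cylinder(h = 21, r = 147);
translate([343, 624, 21]) cylinder(h = 284, r = 24);
translate([343, 624, 305]) cylinder(h = 21, r = 147);


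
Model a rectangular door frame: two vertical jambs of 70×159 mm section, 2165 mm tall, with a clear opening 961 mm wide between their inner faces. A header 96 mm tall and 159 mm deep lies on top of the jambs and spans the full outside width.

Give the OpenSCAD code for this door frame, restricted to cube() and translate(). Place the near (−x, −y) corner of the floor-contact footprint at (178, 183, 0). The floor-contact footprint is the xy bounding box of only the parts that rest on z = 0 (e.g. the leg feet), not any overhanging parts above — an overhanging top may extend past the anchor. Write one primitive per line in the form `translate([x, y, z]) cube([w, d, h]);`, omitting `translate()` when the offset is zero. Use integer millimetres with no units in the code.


translate([178, 183, 0]) cube([70, 159, 2165]);
translate([1209, 183, 0]) cube([70, 159, 2165]);
translate([178, 183, 2165]) cube([1101, 159, 96]);


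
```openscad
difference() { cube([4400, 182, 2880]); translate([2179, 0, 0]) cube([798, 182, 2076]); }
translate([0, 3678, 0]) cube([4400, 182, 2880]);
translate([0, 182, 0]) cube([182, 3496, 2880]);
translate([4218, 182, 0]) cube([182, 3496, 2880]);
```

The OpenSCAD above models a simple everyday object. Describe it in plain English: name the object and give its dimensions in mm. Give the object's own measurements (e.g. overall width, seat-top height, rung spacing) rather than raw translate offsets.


A single room: four walls, each 2880 mm tall and 182 mm thick, enclosing an outside footprint 4400×3860 mm (x × y), no floor or roof. The front and back walls (−y and +y sides) run the full x-width; the side walls fit between their inner faces. A door opening 798 mm wide and 2076 mm tall is cut through the front wall from the floor up, its −x edge 2179 mm from the wall's −x end.


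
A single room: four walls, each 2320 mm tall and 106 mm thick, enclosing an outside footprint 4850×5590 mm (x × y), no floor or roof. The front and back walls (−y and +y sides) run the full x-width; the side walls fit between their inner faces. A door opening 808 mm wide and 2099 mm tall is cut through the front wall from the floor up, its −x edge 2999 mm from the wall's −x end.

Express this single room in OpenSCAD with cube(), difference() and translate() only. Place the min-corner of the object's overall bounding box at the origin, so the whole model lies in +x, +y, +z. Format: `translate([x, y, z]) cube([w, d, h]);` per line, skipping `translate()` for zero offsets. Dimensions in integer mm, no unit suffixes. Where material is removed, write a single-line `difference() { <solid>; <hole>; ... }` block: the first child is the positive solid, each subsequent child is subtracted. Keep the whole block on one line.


difference() { cube([4850, 106, 2320]); translate([2999, 0, 0]) cube([808, 106, 2099]); }
translate([0, 5484, 0]) cube([4850, 106, 2320]);
translate([0, 106, 0]) cube([106, 5378, 2320]);
translate([4744, 106, 0]) cube([106, 5378, 2320]);


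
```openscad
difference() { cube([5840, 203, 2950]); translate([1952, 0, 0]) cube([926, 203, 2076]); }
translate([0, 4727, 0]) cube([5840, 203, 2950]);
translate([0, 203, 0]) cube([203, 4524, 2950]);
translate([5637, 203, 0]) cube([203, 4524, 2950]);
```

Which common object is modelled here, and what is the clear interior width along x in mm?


A single room. The interior width is 5434 mm.

Four walls enclosing a rectangle with a door in the front wall — a room. Outside width 5840 minus two 203 mm walls gives 5434 mm.


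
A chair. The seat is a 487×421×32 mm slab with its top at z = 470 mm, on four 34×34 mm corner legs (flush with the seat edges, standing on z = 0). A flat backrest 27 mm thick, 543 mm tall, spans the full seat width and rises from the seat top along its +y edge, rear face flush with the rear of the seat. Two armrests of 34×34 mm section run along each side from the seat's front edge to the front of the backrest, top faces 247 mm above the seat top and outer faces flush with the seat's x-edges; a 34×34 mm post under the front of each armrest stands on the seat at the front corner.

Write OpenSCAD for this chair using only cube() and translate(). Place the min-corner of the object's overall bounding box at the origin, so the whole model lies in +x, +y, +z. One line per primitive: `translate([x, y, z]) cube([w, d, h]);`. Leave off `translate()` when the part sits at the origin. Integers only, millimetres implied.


translate([0, 0, 438]) cube([487, 421, 32]);
cube([34, 34, 438]);
translate([453, 0, 0]) cube([34, 34, 438]);
translate([0, 387, 0]) cube([34, 34, 438]);
translate([453, 387, 0]) cube([34, 34, 438]);
translate([0, 394, 470]) cube([487, 27, 543]);
translate([0, 0, 683]) cube([34, 394, 34]);
translate([453, 0, 683]) cube([34, 394, 34]);
translate([0, 0, 470]) cube([34, 34, 213]);
translate([453, 0, 470]) cube([34, 34, 213]);


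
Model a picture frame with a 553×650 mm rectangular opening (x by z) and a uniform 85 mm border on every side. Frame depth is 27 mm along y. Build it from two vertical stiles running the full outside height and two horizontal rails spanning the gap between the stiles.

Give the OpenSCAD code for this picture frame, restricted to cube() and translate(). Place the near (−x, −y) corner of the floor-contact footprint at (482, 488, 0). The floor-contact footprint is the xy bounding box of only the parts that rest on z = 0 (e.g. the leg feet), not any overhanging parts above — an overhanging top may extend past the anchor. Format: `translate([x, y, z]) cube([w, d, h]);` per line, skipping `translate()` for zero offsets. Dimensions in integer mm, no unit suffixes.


translate([482, 488, 0]) cube([85, 27, 820]);
translate([1120, 488, 0]) cube([85, 27, 820]);
translate([567, 488, 0]) cube([553, 27, 85]);
translate([567, 488, 735]) cube([553, 27, 85]);


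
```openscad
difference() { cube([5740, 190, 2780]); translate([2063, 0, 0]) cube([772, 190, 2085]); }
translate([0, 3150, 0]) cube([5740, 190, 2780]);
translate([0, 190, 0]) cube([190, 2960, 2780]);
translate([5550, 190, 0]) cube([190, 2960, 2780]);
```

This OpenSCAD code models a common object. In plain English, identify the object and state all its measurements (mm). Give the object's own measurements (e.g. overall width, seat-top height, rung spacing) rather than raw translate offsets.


A single room: four walls, each 2780 mm tall and 190 mm thick, enclosing an outside footprint 5740×3340 mm (x × y), no floor or roof. The front and back walls (−y and +y sides) run the full x-width; the side walls fit between their inner faces. A door opening 772 mm wide and 2085 mm tall is cut through the front wall from the floor up, its −x edge 2063 mm from the wall's −x end.


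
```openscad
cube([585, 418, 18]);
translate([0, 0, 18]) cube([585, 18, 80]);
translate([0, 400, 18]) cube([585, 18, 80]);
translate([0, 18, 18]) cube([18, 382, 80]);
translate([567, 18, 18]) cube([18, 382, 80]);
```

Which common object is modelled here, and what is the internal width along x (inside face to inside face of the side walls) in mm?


An open box. The internal width is 549 mm.

A 585×418 base slab with four walls standing on it — an open box. The base is 585 mm wide and the walls are 18 mm thick, so the internal width is 585 − 2 × 18 = 549 mm.


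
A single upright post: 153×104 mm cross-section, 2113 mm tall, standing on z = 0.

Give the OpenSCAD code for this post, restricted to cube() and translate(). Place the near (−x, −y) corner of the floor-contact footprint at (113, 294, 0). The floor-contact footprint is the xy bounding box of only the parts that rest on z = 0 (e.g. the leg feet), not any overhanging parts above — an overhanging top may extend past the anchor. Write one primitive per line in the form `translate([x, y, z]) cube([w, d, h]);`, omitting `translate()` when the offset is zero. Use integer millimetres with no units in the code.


translate([113, 294, 0]) cube([153, 104, 2113]);


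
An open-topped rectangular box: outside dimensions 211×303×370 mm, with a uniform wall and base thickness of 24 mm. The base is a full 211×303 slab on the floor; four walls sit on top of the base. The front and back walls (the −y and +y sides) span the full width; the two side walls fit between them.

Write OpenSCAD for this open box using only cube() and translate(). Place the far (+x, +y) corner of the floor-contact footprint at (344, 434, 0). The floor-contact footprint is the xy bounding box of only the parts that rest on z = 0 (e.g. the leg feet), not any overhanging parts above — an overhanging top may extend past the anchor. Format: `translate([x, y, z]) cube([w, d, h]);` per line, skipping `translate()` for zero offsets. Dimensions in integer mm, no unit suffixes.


translate([133, 131, 0]) cube([211, 303, 24]);
translate([133, 131, 24]) cube([211, 24, 346]);
translate([133, 410, 24]) cube([211, 24, 346]);
translate([133, 155, 24]) cube([24, 255, 346]);
translate([320, 155, 24]) cube([24, 255, 346]);


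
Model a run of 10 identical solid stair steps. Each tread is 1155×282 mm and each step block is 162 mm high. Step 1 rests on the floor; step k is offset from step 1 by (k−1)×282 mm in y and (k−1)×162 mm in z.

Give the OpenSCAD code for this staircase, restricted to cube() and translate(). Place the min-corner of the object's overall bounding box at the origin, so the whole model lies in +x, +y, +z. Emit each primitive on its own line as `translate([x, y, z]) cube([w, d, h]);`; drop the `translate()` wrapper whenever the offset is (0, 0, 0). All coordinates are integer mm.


cube([1155, 282, 162]);
translate([0, 282, 162]) cube([1155, 282, 162]);
translate([0, 564, 324]) cube([1155, 282, 162]);
translate([0, 846, 486]) cube([1155, 282, 162]);
translate([0, 1128, 648]) cube([1155, 282, 162]);
translate([0, 1410, 810]) cube([1155, 282, 162]);
translate([0, 1692, 972]) cube([1155, 282, 162]);
translate([0, 1974, 1134]) cube([1155, 282, 162]);
translate([0, 2256, 1296]) cube([1155, 282, 162]);
translate([0, 2538, 1458]) cube([1155, 282, 162]);


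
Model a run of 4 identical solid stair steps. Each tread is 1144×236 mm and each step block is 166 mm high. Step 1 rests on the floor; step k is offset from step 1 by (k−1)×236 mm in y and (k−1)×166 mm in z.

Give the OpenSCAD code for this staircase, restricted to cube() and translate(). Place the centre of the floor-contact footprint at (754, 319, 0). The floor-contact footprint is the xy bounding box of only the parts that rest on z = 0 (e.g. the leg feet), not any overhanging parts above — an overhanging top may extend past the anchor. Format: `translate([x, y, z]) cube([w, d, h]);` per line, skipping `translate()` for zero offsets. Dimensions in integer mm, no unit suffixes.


translate([182, 201, 0]) cube([1144, 236, 166]);
translate([182, 437, 166]) cube([1144, 236, 166]);
translate([182, 673, 332]) cube([1144, 236, 166]);
translate([182, 909, 498]) cube([1144, 236, 166]);


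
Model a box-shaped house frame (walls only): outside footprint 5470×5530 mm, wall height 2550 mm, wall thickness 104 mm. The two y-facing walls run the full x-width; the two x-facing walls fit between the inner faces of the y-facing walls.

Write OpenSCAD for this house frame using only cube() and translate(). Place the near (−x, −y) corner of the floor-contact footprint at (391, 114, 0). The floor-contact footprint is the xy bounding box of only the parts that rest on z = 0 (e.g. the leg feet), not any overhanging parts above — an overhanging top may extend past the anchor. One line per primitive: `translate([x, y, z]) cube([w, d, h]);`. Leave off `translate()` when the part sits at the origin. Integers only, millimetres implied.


translate([391, 114, 0]) cube([5470, 104, 2550]);
translate([391, 5540, 0]) cube([5470, 104, 2550]);
translate([391, 218, 0]) cube([104, 5322, 2550]);
translate([5757, 218, 0]) cube([104, 5322, 2550]);


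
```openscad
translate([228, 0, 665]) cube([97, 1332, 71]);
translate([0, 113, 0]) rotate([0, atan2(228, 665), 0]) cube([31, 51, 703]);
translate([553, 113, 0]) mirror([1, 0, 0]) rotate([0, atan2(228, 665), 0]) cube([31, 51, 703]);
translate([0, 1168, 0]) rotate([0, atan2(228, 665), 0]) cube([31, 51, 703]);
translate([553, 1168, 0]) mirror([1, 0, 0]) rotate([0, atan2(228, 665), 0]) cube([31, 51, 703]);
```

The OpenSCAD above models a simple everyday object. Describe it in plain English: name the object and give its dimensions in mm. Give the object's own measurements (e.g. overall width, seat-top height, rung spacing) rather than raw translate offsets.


A sawhorse. A 97×1332×71 mm beam (x, y, z) sits on two A-frame leg pairs. Each pair is two raked legs of 31×51 mm section (51 mm along y) splaying symmetrically in x. Each leg rises 665 mm vertically over 228 mm of horizontal reach and is 703 mm long along its own axis. Every leg's outer bottom edge rests on the floor and its outer top edge meets a bottom edge of the beam — the left legs (tilting toward +x) meet the beam's −x bottom edge, the right legs (their mirror images, tilting toward −x) meet its +x bottom edge — so the leg tops tuck under the beam, the beam's underside is 665 mm above the floor, and the feet are 553 mm apart outside-to-outside with the beam centred between them. The two leg pairs are set in 113 mm from either end of the beam.


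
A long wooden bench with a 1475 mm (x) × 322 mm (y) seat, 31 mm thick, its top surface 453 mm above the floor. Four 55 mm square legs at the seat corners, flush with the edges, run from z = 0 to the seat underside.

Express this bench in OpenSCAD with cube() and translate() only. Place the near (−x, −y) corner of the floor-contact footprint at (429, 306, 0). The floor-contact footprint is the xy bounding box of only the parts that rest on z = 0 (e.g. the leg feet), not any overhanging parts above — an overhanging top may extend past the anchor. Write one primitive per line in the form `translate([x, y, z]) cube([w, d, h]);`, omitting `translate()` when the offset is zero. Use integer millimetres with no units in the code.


// leg_h = 453 − 31 = 422
translate([429, 306, 422]) cube([1475, 322, 31]);
translate([429, 306, 0]) cube([55, 55, 422]);
translate([429, 573, 0]) cube([55, 55, 422]);
translate([1849, 306, 0]) cube([55, 55, 422]);
translate([1849, 573, 0]) cube([55, 55, 422]);


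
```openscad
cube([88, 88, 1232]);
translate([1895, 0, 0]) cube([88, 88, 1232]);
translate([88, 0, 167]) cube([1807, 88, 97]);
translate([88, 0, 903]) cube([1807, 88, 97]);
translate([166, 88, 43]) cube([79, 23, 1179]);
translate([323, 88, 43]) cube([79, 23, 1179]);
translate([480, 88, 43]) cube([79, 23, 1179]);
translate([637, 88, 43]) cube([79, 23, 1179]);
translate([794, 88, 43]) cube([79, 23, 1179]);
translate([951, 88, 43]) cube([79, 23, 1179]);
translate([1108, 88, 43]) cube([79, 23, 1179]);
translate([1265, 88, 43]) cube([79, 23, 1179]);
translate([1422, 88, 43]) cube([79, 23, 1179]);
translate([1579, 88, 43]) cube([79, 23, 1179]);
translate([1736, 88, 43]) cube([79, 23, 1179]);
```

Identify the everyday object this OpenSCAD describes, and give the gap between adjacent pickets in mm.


A fence section. The picket gap is 78 mm.

Two posts, two rails, 11 pickets — a fence section. Span 1807 mm holds 11 pickets of 79 mm with 12 equal gaps: ⌊(1807 − 11·79) / 12⌋ = 78 mm.


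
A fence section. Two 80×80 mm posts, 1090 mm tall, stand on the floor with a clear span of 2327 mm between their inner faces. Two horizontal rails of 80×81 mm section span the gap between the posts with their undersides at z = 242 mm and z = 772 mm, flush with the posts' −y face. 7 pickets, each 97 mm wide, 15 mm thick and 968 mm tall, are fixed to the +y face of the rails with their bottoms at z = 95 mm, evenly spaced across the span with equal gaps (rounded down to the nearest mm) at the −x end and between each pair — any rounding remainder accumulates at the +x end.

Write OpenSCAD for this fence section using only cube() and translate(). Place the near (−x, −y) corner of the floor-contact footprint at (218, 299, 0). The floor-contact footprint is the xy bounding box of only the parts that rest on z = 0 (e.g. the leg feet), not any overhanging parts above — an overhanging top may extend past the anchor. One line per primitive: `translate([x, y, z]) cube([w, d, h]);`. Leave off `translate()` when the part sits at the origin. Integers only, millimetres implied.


translate([218, 299, 0]) cube([80, 80, 1090]);
translate([2625, 299, 0]) cube([80, 80, 1090]);
translate([298, 299, 242]) cube([2327, 80, 81]);
translate([298, 299, 772]) cube([2327, 80, 81]);
translate([504, 379, 95]) cube([97, 15, 968]);
translate([807, 379, 95]) cube([97, 15, 968]);
translate([1110, 379, 95]) cube([97, 15, 968]);
translate([1413, 379, 95]) cube([97, 15, 968]);
translate([1716, 379, 95]) cube([97, 15, 968]);
translate([2019, 379, 95]) cube([97, 15, 968]);
translate([2322, 379, 95]) cube([97, 15, 968]);


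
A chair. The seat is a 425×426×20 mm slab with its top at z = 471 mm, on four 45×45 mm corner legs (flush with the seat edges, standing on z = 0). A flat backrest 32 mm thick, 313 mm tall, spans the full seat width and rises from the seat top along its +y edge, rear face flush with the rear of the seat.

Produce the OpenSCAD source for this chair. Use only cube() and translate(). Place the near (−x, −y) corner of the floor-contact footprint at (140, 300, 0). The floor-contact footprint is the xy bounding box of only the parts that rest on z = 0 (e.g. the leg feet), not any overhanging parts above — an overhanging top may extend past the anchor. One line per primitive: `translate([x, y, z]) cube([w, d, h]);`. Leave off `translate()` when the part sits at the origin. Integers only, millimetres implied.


translate([140, 300, 451]) cube([425, 426, 20]);
translate([140, 300, 0]) cube([45, 45, 451]);
translate([520, 300, 0]) cube([45, 45, 451]);
translate([140, 681, 0]) cube([45, 45, 451]);
translate([520, 681, 0]) cube([45, 45, 451]);
translate([140, 694, 471]) cube([425, 32, 313]);


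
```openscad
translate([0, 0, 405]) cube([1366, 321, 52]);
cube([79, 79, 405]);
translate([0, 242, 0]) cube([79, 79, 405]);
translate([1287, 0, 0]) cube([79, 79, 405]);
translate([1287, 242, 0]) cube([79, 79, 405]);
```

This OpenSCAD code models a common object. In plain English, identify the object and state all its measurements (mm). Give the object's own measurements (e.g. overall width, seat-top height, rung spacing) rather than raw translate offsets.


A bench: a 1366×321 mm seat slab, 52 mm thick, top at z = 457 mm, on four 79×79 mm square legs flush with the seat corners and standing on z = 0.


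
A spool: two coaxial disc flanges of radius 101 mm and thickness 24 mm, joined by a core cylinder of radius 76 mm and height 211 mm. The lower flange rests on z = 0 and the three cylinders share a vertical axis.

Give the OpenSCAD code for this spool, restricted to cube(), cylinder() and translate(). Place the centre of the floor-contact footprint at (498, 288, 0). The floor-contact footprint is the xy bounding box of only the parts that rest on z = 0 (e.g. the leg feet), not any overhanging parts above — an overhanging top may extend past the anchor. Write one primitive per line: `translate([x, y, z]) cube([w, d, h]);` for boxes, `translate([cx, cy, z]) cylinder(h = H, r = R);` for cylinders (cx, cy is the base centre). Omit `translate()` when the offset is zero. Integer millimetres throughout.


translate([498, 288, 0]) cylinder(h = 24, r = 101);
translate([498, 288, 24]) cylinder(h = 211, r = 76);
translate([498, 288, 235]) cylinder(h = 24, r = 101);


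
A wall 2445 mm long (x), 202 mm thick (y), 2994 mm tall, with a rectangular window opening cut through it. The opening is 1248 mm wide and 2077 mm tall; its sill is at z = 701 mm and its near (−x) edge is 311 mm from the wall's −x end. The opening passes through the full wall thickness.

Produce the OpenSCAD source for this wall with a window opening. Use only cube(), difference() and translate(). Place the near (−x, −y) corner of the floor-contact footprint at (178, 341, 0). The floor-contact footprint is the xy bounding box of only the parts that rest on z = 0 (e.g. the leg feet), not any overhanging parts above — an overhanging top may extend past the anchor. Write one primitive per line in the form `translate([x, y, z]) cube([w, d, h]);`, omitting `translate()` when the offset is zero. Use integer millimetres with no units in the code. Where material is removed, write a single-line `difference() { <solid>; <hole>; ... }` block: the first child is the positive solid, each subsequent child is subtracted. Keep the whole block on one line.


difference() { translate([178, 341, 0]) cube([2445, 202, 2994]); translate([489, 341, 701]) cube([1248, 202, 2077]); }


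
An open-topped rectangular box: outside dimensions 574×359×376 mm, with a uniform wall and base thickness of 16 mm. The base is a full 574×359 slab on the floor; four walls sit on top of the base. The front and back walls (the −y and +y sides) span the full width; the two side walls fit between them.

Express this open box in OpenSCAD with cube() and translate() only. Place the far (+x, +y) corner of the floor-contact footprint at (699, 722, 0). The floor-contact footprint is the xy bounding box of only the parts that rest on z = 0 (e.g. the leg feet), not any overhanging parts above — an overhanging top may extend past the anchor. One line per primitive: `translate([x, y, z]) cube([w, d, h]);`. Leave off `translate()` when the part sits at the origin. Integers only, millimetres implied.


translate([125, 363, 0]) cube([574, 359, 16]);
translate([125, 363, 16]) cube([574, 16, 360]);
translate([125, 706, 16]) cube([574, 16, 360]);
translate([125, 379, 16]) cube([16, 327, 360]);
translate([683, 379, 16]) cube([16, 327, 360]);


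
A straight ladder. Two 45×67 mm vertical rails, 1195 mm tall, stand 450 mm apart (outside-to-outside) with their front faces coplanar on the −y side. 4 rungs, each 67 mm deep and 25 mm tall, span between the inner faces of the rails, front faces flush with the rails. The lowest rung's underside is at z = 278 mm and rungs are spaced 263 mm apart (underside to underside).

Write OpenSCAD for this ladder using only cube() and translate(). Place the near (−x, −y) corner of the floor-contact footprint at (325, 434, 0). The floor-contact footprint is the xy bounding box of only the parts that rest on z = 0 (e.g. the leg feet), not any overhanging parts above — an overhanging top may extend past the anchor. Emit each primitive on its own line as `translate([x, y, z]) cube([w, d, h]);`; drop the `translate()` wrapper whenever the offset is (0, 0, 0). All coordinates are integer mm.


translate([325, 434, 0]) cube([45, 67, 1195]);
translate([730, 434, 0]) cube([45, 67, 1195]);
translate([370, 434, 278]) cube([360, 67, 25]);
translate([370, 434, 541]) cube([360, 67, 25]);
translate([370, 434, 804]) cube([360, 67, 25]);
translate([370, 434, 1067]) cube([360, 67, 25]);


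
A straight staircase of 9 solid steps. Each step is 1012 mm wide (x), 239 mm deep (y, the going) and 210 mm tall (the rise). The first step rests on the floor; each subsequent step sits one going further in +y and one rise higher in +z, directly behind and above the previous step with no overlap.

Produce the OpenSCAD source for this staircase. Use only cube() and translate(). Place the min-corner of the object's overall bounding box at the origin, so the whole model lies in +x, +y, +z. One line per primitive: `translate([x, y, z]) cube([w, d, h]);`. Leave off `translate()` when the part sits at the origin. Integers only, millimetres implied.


cube([1012, 239, 210]);
translate([0, 239, 210]) cube([1012, 239, 210]);
translate([0, 478, 420]) cube([1012, 239, 210]);
translate([0, 717, 630]) cube([1012, 239, 210]);
translate([0, 956, 840]) cube([1012, 239, 210]);
translate([0, 1195, 1050]) cube([1012, 239, 210]);
translate([0, 1434, 1260]) cube([1012, 239, 210]);
translate([0, 1673, 1470]) cube([1012, 239, 210]);
translate([0, 1912, 1680]) cube([1012, 239, 210]);


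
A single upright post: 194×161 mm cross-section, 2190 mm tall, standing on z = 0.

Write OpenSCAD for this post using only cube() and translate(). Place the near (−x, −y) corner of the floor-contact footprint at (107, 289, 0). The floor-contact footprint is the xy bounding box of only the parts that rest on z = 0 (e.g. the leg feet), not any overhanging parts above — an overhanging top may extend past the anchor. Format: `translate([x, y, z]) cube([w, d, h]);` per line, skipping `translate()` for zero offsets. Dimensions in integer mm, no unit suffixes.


translate([107, 289, 0]) cube([194, 161, 2190]);


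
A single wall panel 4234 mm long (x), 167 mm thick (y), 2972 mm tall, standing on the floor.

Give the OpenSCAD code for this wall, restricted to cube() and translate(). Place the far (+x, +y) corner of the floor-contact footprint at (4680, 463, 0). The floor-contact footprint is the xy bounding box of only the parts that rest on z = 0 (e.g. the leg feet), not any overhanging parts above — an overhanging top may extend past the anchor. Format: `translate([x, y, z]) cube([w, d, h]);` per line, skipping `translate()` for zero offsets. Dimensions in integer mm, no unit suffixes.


translate([446, 296, 0]) cube([4234, 167, 2972]);


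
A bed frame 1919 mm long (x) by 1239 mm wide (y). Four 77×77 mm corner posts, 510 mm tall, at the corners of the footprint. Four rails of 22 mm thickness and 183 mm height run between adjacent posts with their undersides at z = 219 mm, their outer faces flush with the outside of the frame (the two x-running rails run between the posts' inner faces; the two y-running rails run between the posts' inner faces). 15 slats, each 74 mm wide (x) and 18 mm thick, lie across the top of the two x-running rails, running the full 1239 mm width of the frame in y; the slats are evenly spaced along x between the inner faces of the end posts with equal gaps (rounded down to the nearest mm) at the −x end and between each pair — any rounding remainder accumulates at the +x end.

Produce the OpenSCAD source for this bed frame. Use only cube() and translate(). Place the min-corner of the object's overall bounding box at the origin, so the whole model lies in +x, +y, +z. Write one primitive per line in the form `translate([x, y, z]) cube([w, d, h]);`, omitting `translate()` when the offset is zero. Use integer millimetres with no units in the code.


cube([77, 77, 510]);
translate([0, 1162, 0]) cube([77, 77, 510]);
translate([1842, 0, 0]) cube([77, 77, 510]);
translate([1842, 1162, 0]) cube([77, 77, 510]);
translate([77, 0, 219]) cube([1765, 22, 183]);
translate([77, 1217, 219]) cube([1765, 22, 183]);
translate([0, 77, 219]) cube([22, 1085, 183]);
translate([1897, 77, 219]) cube([22, 1085, 183]);
translate([117, 0, 402]) cube([74, 1239, 18]);
translate([231, 0, 402]) cube([74, 1239, 18]);
translate([345, 0, 402]) cube([74, 1239, 18]);
translate([459, 0, 402]) cube([74, 1239, 18]);
translate([573, 0, 402]) cube([74, 1239, 18]);
translate([687, 0, 402]) cube([74, 1239, 18]);
translate([801, 0, 402]) cube([74, 1239, 18]);
translate([915, 0, 402]) cube([74, 1239, 18]);
translate([1029, 0, 402]) cube([74, 1239, 18]);
translate([1143, 0, 402]) cube([74, 1239, 18]);
translate([1257, 0, 402]) cube([74, 1239, 18]);
translate([1371, 0, 402]) cube([74, 1239, 18]);
translate([1485, 0, 402]) cube([74, 1239, 18]);
translate([1599, 0, 402]) cube([74, 1239, 18]);
translate([1713, 0, 402]) cube([74, 1239, 18]);


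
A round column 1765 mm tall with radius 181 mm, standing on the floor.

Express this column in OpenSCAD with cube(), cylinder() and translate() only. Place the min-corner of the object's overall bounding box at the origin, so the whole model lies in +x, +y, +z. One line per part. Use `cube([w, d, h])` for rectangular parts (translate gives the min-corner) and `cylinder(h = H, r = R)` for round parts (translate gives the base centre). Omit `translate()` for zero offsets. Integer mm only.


translate([181, 181, 0]) cylinder(h = 1765, r = 181);


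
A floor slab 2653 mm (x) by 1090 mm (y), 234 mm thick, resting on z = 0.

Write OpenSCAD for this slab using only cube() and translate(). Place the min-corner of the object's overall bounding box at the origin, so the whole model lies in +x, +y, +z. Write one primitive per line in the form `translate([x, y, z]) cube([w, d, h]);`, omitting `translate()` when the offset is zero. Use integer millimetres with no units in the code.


cube([2653, 1090, 234]);


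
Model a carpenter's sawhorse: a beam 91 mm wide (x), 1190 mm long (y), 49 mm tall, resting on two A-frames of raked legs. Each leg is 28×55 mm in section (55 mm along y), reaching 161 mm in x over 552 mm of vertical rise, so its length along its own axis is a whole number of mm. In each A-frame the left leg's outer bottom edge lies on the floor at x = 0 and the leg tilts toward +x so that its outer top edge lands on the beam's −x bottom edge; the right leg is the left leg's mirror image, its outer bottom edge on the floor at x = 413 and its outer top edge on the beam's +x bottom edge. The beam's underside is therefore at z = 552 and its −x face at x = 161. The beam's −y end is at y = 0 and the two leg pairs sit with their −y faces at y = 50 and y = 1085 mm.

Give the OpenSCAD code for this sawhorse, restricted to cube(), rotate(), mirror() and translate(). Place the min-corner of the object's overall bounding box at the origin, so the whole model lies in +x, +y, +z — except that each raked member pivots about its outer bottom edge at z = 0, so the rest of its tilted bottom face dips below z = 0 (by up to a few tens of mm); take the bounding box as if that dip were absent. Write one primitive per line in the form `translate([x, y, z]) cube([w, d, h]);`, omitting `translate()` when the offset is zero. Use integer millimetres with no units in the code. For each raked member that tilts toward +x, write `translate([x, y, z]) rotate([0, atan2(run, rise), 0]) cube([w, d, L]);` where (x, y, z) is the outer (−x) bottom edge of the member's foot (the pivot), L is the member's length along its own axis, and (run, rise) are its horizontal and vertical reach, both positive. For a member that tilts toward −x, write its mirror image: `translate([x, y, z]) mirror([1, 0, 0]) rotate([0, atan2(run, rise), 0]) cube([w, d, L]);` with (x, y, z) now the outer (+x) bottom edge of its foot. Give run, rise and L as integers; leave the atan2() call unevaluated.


// leg length = √(161² + 552²) = 575
// right-leg outer foot x = 2·161 + 91 = 413
// beam min-corner = (161, 0, 552)
translate([161, 0, 552]) cube([91, 1190, 49]);
translate([0, 50, 0]) rotate([0, atan2(161, 552), 0]) cube([28, 55, 575]);
translate([413, 50, 0]) mirror([1, 0, 0]) rotate([0, atan2(161, 552), 0]) cube([28, 55, 575]);
translate([0, 1085, 0]) rotate([0, atan2(161, 552), 0]) cube([28, 55, 575]);
translate([413, 1085, 0]) mirror([1, 0, 0]) rotate([0, atan2(161, 552), 0]) cube([28, 55, 575]);
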